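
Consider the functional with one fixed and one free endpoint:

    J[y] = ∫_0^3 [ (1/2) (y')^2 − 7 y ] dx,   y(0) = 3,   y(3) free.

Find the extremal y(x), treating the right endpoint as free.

The Lagrangian L = (1/2) (y')^2 − 7 y gives
    ∂L/∂y = −7,   ∂L/∂y' = y'.
Euler-Lagrange: d/dx(y') − (−7) = 0, i.e. y'' + 7 = 0, so
    y(x) = −(7/2) x^2 + C1 x + C2.
Fixed left endpoint y(0) = 3 ⇒ C2 = 3.
The right endpoint x = 3 is free, so the natural (transversality) condition is ∂L/∂y' |_{x=3} = 0, i.e. y'(3) = 0.
Compute y'(x) = −7 x + C1, so y'(3) = −21 + C1 = 0 ⇒ C1 = 21.
Therefore the extremal is
    y(x) = −(7/2) x^2 + 21 x + 3.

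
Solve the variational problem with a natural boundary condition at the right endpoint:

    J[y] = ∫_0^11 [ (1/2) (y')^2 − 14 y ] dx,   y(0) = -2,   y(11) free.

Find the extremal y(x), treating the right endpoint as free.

The Lagrangian L = (1/2) (y')^2 − 14 y gives
    ∂L/∂y = −14,   ∂L/∂y' = y'.
Euler-Lagrange: d/dx(y') − (−14) = 0, i.e. y'' + 14 = 0, so
    y(x) = −(14/2) x^2 + C1 x + C2.
Fixed left endpoint y(0) = -2 ⇒ C2 = -2.
The right endpoint x = 11 is free, so the natural (transversality) condition is ∂L/∂y' |_{x=11} = 0, i.e. y'(11) = 0.
Compute y'(x) = −14 x + C1, so y'(11) = −154 + C1 = 0 ⇒ C1 = 154.
Therefore the extremal is
    y(x) = −7 x^2 + 154 x − 2.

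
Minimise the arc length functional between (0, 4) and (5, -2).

Arc-length functional: J[y] = ∫ sqrt(1 + (y')^2) dx.
Lagrangian L = sqrt(1 + (y')^2) has no explicit y dependence, so ∂L/∂y = 0 and the Euler-Lagrange equation gives
    d/dx( y' / sqrt(1 + (y')^2) ) = 0  ⇒  y' / sqrt(1 + (y')^2) = const.
Hence y' is constant, so y(x) is affine.
Fitting the endpoints (0, 4) and (5, -2):
    slope m = ((-2) − 4) / (5 − 0) = -6/5,
    intercept c = 4 − m·0 = 4.
Extremal: y(x) = (-6/5) x + 4.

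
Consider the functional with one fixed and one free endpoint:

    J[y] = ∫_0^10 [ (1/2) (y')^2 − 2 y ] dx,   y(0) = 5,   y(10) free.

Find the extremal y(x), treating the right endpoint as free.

The Lagrangian L = (1/2) (y')^2 − 2 y gives
    ∂L/∂y = −2,   ∂L/∂y' = y'.
Euler-Lagrange: d/dx(y') − (−2) = 0, i.e. y'' + 2 = 0, so
    y(x) = −(2/2) x^2 + C1 x + C2.
Fixed left endpoint y(0) = 5 ⇒ C2 = 5.
The right endpoint x = 10 is free, so the natural (transversality) condition is ∂L/∂y' |_{x=10} = 0, i.e. y'(10) = 0.
Compute y'(x) = −2 x + C1, so y'(10) = −20 + C1 = 0 ⇒ C1 = 20.
Therefore the extremal is
    y(x) = −x^2 + 20 x + 5.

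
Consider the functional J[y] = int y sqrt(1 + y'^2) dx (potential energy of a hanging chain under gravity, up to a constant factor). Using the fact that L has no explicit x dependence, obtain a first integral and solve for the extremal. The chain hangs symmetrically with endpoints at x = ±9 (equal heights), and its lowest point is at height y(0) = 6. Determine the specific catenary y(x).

The Lagrangian L(y, y') = y sqrt(1 + y'^2) has no explicit x dependence, so the Beltrami identity applies:
    L − y' ∂L/∂y' = C.
Compute ∂L/∂y' = y · y' / sqrt(1 + y'^2). Then
    L − y' ∂L/∂y'
    = y sqrt(1 + y'^2) − y · y'^2 / sqrt(1 + y'^2)
    = y (1 + y'^2 − y'^2) / sqrt(1 + y'^2)
    = y / sqrt(1 + y'^2) = C.
Squaring gives y^2 = C^2 (1 + y'^2), i.e.
    y'^2 = y^2 / C^2 − 1.
Separating variables,
    dy / sqrt(y^2 − C^2) = dx / C,
and integrating gives arccosh(y / C) = (x − a)/C, so
    y(x) = C cosh((x − a)/C),
the catenary. The constants C and a are fixed by the two endpoint conditions (and, for the hanging-chain problem, the length constraint selects C).
Now fit the given data. The endpoints x = ±9 are symmetric at equal height, so the catenary is even about its minimum: a = 0 and y(x) = C cosh(x/C). The lowest point is y(0) = C cosh(0) = C, and we are told y(0) = 6, so C = 6. Therefore
    y(x) = 6 cosh(x/6),
and at the endpoints
    y(±9) = 6 cosh(9/6).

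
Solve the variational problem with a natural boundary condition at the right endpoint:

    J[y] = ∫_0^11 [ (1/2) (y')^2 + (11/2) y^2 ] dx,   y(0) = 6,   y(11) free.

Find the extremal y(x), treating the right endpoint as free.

The Lagrangian L = (1/2) (y')^2 + (11/2) y^2 gives
    ∂L/∂y = 11 y,   ∂L/∂y' = y'.
Euler-Lagrange: y'' − 11 y = 0.
With k = sqrt(11), the general solution is
    y(x) = A cosh(sqrt(11) x) + B sinh(sqrt(11) x).
Fixed left endpoint y(0) = 6 ⇒ A = 6.
The right endpoint x = 11 is free, so the natural (transversality) condition is ∂L/∂y' |_{x=11} = 0, i.e. y'(11) = 0.
Compute y'(x) = A k sinh(k x) + B k cosh(k x), so
    y'(11) = A k sinh(k·11) + B k cosh(k·11) = 0
    ⇒ B = −A tanh(k·11) = − 6 tanh(sqrt(11)·11).
Therefore the extremal is
    y(x) = 6 cosh(sqrt(11) x) − 6 tanh(sqrt(11)·11) sinh(sqrt(11) x).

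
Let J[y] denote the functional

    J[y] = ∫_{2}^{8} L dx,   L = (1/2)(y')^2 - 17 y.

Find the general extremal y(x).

The Lagrangian is L = (1/2)(y')^2 - 17 y.
∂L/∂y = -17.
∂L/∂y' = y'.
The Euler-Lagrange equation d/dx(∂L/∂y') − ∂L/∂y = 0 becomes:
    y'' + 17 = 0
General solution: y(x) = -(17/2) x^2 + A x + B, where A and B are arbitrary constants fixed by the endpoint conditions.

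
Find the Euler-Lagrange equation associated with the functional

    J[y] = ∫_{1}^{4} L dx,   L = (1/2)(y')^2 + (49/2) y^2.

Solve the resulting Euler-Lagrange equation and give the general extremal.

The Lagrangian is L = (1/2)(y')^2 + (49/2) y^2.
∂L/∂y = 49y.
∂L/∂y' = y'.
The Euler-Lagrange equation d/dx(∂L/∂y') − ∂L/∂y = 0 becomes:
    y'' - 49 y = 0
General solution: y(x) = A e^(7x) + B e^(-7x), where A and B are arbitrary constants fixed by the endpoint conditions.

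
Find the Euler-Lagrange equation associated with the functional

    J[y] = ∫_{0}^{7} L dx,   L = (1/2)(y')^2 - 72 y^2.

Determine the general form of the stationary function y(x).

The Lagrangian is L = (1/2)(y')^2 - 72 y^2.
∂L/∂y = -144y.
∂L/∂y' = y'.
The Euler-Lagrange equation d/dx(∂L/∂y') − ∂L/∂y = 0 becomes:
    y'' + 144 y = 0
General solution: y(x) = A sin(12x) + B cos(12x), where A and B are arbitrary constants fixed by the endpoint conditions.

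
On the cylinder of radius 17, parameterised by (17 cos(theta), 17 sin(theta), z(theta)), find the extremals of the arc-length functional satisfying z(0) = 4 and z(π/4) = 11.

Parameterise the cylinder of radius R = 17 as
    r(θ) = (17 cos θ, 17 sin θ, z(θ)).
The arc-length element is
    ds = sqrt(289 + (dz/dθ)^2) dθ,
so the Lagrangian is L = sqrt(289 + z'^2).
L depends on z' only, not on z or θ, so ∂L/∂z = 0 and
    ∂L/∂z' = z' / sqrt(289 + z'^2).
The Euler-Lagrange equation gives
    d/dθ( z' / sqrt(289 + z'^2) ) = 0,
so z' is constant. Integrating once:
    z(θ) = a θ + b,
a helix on the cylinder (a straight line when the cylinder is unrolled). The constants a, b are determined by the endpoint conditions.
With endpoint conditions z(0) = 4 and z(π/4) = 11: from z(0) = b we get b = 4, and a·π/4 + 4 = 11 gives a = 28/π, so
    z(θ) = (28/π) θ + 4.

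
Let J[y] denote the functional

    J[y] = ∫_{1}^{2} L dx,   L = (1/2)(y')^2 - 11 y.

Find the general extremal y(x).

The Lagrangian is L = (1/2)(y')^2 - 11 y.
∂L/∂y = -11.
∂L/∂y' = y'.
The Euler-Lagrange equation d/dx(∂L/∂y') − ∂L/∂y = 0 becomes:
    y'' + 11 = 0
General solution: y(x) = -(11/2) x^2 + A x + B, where A and B are arbitrary constants fixed by the endpoint conditions.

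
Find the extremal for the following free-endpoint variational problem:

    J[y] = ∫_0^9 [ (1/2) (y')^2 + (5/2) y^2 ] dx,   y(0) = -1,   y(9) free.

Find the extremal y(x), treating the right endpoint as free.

The Lagrangian L = (1/2) (y')^2 + (5/2) y^2 gives
    ∂L/∂y = 5 y,   ∂L/∂y' = y'.
Euler-Lagrange: y'' − 5 y = 0.
With k = sqrt(5), the general solution is
    y(x) = A cosh(sqrt(5) x) + B sinh(sqrt(5) x).
Fixed left endpoint y(0) = -1 ⇒ A = -1.
The right endpoint x = 9 is free, so the natural (transversality) condition is ∂L/∂y' |_{x=9} = 0, i.e. y'(9) = 0.
Compute y'(x) = A k sinh(k x) + B k cosh(k x), so
    y'(9) = A k sinh(k·9) + B k cosh(k·9) = 0
    ⇒ B = −A tanh(k·9) = tanh(sqrt(5)·9).
Therefore the extremal is
    y(x) = −cosh(sqrt(5) x) + tanh(sqrt(5)·9) sinh(sqrt(5) x).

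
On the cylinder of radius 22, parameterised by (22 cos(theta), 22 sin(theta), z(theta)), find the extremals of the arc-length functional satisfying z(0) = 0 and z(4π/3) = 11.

Parameterise the cylinder of radius R = 22 as
    r(θ) = (22 cos θ, 22 sin θ, z(θ)).
The arc-length element is
    ds = sqrt(484 + (dz/dθ)^2) dθ,
so the Lagrangian is L = sqrt(484 + z'^2).
L depends on z' only, not on z or θ, so ∂L/∂z = 0 and
    ∂L/∂z' = z' / sqrt(484 + z'^2).
The Euler-Lagrange equation gives
    d/dθ( z' / sqrt(484 + z'^2) ) = 0,
so z' is constant. Integrating once:
    z(θ) = a θ + b,
a helix on the cylinder (a straight line when the cylinder is unrolled). The constants a, b are determined by the endpoint conditions.
With endpoint conditions z(0) = 0 and z(4π/3) = 11: from z(0) = b we get b = 0, and a·4π/3 + 0 = 11 gives a = 33/(4π), so
    z(θ) = (33/(4π)) θ.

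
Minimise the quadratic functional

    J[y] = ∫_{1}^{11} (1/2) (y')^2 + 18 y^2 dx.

The Lagrangian is L = (1/2) (y')^2 + 18 y^2.
Compute ∂L/∂y = 36y, ∂L/∂y' = y'.
The Euler-Lagrange equation d/dx(∂L/∂y') − ∂L/∂y = 0 reduces to
    y'' − 36 y = 0.
Its general solution is
    y(x) = A e^(6x) + B e^(−6x),
with A, B fixed by the endpoint conditions.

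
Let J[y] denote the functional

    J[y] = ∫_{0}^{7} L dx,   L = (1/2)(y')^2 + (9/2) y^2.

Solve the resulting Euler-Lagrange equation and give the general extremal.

The Lagrangian is L = (1/2)(y')^2 + (9/2) y^2.
∂L/∂y = 9y.
∂L/∂y' = y'.
The Euler-Lagrange equation d/dx(∂L/∂y') − ∂L/∂y = 0 becomes:
    y'' - 9 y = 0
General solution: y(x) = A e^(3x) + B e^(-3x), where A and B are arbitrary constants fixed by the endpoint conditions.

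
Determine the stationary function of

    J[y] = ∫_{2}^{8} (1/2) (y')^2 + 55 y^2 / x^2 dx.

The Lagrangian is L = (1/2) (y')^2 + 55 y^2 / x^2.
Compute ∂L/∂y = 110y/x^2, ∂L/∂y' = y'.
The Euler-Lagrange equation d/dx(∂L/∂y') − ∂L/∂y = 0 reduces to
    y'' − 110/x^2 · y = 0  (x > 0).
Its general solution is
    y(x) = A x^11 + B x^(-10),
with A, B fixed by the endpoint conditions.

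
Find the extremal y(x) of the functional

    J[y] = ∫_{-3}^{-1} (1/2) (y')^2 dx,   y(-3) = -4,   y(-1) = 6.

The Lagrangian is L = (1/2) (y')^2.
Compute ∂L/∂y = 0, ∂L/∂y' = y'.
The Euler-Lagrange equation d/dx(∂L/∂y') − ∂L/∂y = 0 reduces to
    y'' = 0.
Its general solution is
    y(x) = A x + B,
with A, B fixed by the endpoint conditions.
Applying the endpoint conditions y(-3) = -4 and y(-1) = 6: solve A·-3 + B = -4 and A·-1 + B = 6. Subtracting gives A(-1 − -3) = 6 − -4, so A = 5, and B = -4 − A·-3 = 11. Therefore
    y(x) = 5 x + 11.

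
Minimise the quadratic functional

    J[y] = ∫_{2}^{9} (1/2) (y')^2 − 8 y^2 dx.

The Lagrangian is L = (1/2) (y')^2 − 8 y^2.
Compute ∂L/∂y = -16y, ∂L/∂y' = y'.
The Euler-Lagrange equation d/dx(∂L/∂y') − ∂L/∂y = 0 reduces to
    y'' + 16 y = 0.
Its general solution is
    y(x) = A sin(4x) + B cos(4x),
with A, B fixed by the endpoint conditions.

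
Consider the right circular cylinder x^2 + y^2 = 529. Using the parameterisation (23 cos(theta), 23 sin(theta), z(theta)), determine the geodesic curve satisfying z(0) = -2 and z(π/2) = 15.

Parameterise the cylinder of radius R = 23 as
    r(θ) = (23 cos θ, 23 sin θ, z(θ)).
The arc-length element is
    ds = sqrt(529 + (dz/dθ)^2) dθ,
so the Lagrangian is L = sqrt(529 + z'^2).
L depends on z' only, not on z or θ, so ∂L/∂z = 0 and
    ∂L/∂z' = z' / sqrt(529 + z'^2).
The Euler-Lagrange equation gives
    d/dθ( z' / sqrt(529 + z'^2) ) = 0,
so z' is constant. Integrating once:
    z(θ) = a θ + b,
a helix on the cylinder (a straight line when the cylinder is unrolled). The constants a, b are determined by the endpoint conditions.
With endpoint conditions z(0) = -2 and z(π/2) = 15: from z(0) = b we get b = -2, and a·π/2 + -2 = 15 gives a = 34/π, so
    z(θ) = (34/π) θ − 2.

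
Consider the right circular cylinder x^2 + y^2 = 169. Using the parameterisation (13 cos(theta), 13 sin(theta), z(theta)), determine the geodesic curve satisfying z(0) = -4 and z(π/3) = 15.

Parameterise the cylinder of radius R = 13 as
    r(θ) = (13 cos θ, 13 sin θ, z(θ)).
The arc-length element is
    ds = sqrt(169 + (dz/dθ)^2) dθ,
so the Lagrangian is L = sqrt(169 + z'^2).
L depends on z' only, not on z or θ, so ∂L/∂z = 0 and
    ∂L/∂z' = z' / sqrt(169 + z'^2).
The Euler-Lagrange equation gives
    d/dθ( z' / sqrt(169 + z'^2) ) = 0,
so z' is constant. Integrating once:
    z(θ) = a θ + b,
a helix on the cylinder (a straight line when the cylinder is unrolled). The constants a, b are determined by the endpoint conditions.
With endpoint conditions z(0) = -4 and z(π/3) = 15: from z(0) = b we get b = -4, and a·π/3 + -4 = 15 gives a = 57/π, so
    z(θ) = (57/π) θ − 4.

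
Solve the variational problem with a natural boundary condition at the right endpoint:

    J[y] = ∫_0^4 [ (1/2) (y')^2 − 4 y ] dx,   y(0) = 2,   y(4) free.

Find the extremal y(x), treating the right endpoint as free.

The Lagrangian L = (1/2) (y')^2 − 4 y gives
    ∂L/∂y = −4,   ∂L/∂y' = y'.
Euler-Lagrange: d/dx(y') − (−4) = 0, i.e. y'' + 4 = 0, so
    y(x) = −(4/2) x^2 + C1 x + C2.
Fixed left endpoint y(0) = 2 ⇒ C2 = 2.
The right endpoint x = 4 is free, so the natural (transversality) condition is ∂L/∂y' |_{x=4} = 0, i.e. y'(4) = 0.
Compute y'(x) = −4 x + C1, so y'(4) = −16 + C1 = 0 ⇒ C1 = 16.
Therefore the extremal is
    y(x) = −2 x^2 + 16 x + 2.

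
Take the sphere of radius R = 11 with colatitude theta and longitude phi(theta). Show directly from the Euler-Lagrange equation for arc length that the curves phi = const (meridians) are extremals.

On the sphere of radius R = 11 with spherical coordinates (θ, φ), the induced metric is
    ds^2 = 121(dθ^2 + sin^2(θ) dφ^2).
Using θ as the parameter, the arc-length functional becomes
    J[φ] = ∫ 11 sqrt(1 + sin^2(θ) (dφ/dθ)^2) dθ.
So L = 11 sqrt(1 + sin^2(θ) φ'^2). Compute
    ∂L/∂φ = 0  (L has no explicit φ dependence),
    ∂L/∂φ' = 11 sin^2(θ) φ' / sqrt(1 + sin^2(θ) φ'^2).
For the candidate φ(θ) = c (constant), φ' = 0, so ∂L/∂φ' evaluated along the candidate vanishes, and ∂L/∂φ is identically zero. Hence
    d/dθ(∂L/∂φ') − ∂L/∂φ = 0
is satisfied. Therefore meridians φ = const are extremals of arc length — they are geodesics on the sphere.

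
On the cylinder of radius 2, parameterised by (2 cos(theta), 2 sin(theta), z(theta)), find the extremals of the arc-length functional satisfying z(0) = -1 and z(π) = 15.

Parameterise the cylinder of radius R = 2 as
    r(θ) = (2 cos θ, 2 sin θ, z(θ)).
The arc-length element is
    ds = sqrt(4 + (dz/dθ)^2) dθ,
so the Lagrangian is L = sqrt(4 + z'^2).
L depends on z' only, not on z or θ, so ∂L/∂z = 0 and
    ∂L/∂z' = z' / sqrt(4 + z'^2).
The Euler-Lagrange equation gives
    d/dθ( z' / sqrt(4 + z'^2) ) = 0,
so z' is constant. Integrating once:
    z(θ) = a θ + b,
a helix on the cylinder (a straight line when the cylinder is unrolled). The constants a, b are determined by the endpoint conditions.
With endpoint conditions z(0) = -1 and z(π) = 15: from z(0) = b we get b = -1, and a·π + -1 = 15 gives a = 16/π, so
    z(θ) = (16/π) θ − 1.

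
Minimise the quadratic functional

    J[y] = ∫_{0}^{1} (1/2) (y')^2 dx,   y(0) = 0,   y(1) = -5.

The Lagrangian is L = (1/2) (y')^2.
Compute ∂L/∂y = 0, ∂L/∂y' = y'.
The Euler-Lagrange equation d/dx(∂L/∂y') − ∂L/∂y = 0 reduces to
    y'' = 0.
Its general solution is
    y(x) = A x + B,
with A, B fixed by the endpoint conditions.
Applying the endpoint conditions y(0) = 0 and y(1) = -5: solve A·0 + B = 0 and A·1 + B = -5. Subtracting gives A(1 − 0) = -5 − 0, so A = -5, and B = 0 − A·0 = 0. Therefore
    y(x) = -5 x.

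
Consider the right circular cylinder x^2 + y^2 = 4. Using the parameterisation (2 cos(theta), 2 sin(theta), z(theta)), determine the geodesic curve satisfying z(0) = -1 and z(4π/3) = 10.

Parameterise the cylinder of radius R = 2 as
    r(θ) = (2 cos θ, 2 sin θ, z(θ)).
The arc-length element is
    ds = sqrt(4 + (dz/dθ)^2) dθ,
so the Lagrangian is L = sqrt(4 + z'^2).
L depends on z' only, not on z or θ, so ∂L/∂z = 0 and
    ∂L/∂z' = z' / sqrt(4 + z'^2).
The Euler-Lagrange equation gives
    d/dθ( z' / sqrt(4 + z'^2) ) = 0,
so z' is constant. Integrating once:
    z(θ) = a θ + b,
a helix on the cylinder (a straight line when the cylinder is unrolled). The constants a, b are determined by the endpoint conditions.
With endpoint conditions z(0) = -1 and z(4π/3) = 10: from z(0) = b we get b = -1, and a·4π/3 + -1 = 10 gives a = 33/(4π), so
    z(θ) = (33/(4π)) θ − 1.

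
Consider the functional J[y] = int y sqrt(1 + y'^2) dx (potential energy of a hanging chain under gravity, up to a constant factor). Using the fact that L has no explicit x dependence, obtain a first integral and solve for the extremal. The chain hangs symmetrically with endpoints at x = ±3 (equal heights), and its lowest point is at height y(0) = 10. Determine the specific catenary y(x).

The Lagrangian L(y, y') = y sqrt(1 + y'^2) has no explicit x dependence, so the Beltrami identity applies:
    L − y' ∂L/∂y' = C.
Compute ∂L/∂y' = y · y' / sqrt(1 + y'^2). Then
    L − y' ∂L/∂y'
    = y sqrt(1 + y'^2) − y · y'^2 / sqrt(1 + y'^2)
    = y (1 + y'^2 − y'^2) / sqrt(1 + y'^2)
    = y / sqrt(1 + y'^2) = C.
Squaring gives y^2 = C^2 (1 + y'^2), i.e.
    y'^2 = y^2 / C^2 − 1.
Separating variables,
    dy / sqrt(y^2 − C^2) = dx / C,
and integrating gives arccosh(y / C) = (x − a)/C, so
    y(x) = C cosh((x − a)/C),
the catenary. The constants C and a are fixed by the two endpoint conditions (and, for the hanging-chain problem, the length constraint selects C).
Now fit the given data. The endpoints x = ±3 are symmetric at equal height, so the catenary is even about its minimum: a = 0 and y(x) = C cosh(x/C). The lowest point is y(0) = C cosh(0) = C, and we are told y(0) = 10, so C = 10. Therefore
    y(x) = 10 cosh(x/10),
and at the endpoints
    y(±3) = 10 cosh(3/10).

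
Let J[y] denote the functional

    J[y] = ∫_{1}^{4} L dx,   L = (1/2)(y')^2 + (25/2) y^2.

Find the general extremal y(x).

The Lagrangian is L = (1/2)(y')^2 + (25/2) y^2.
∂L/∂y = 25y.
∂L/∂y' = y'.
The Euler-Lagrange equation d/dx(∂L/∂y') − ∂L/∂y = 0 becomes:
    y'' - 25 y = 0
General solution: y(x) = A e^(5x) + B e^(-5x), where A and B are arbitrary constants fixed by the endpoint conditions.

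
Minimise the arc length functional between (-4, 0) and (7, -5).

Arc-length functional: J[y] = ∫ sqrt(1 + (y')^2) dx.
Lagrangian L = sqrt(1 + (y')^2) has no explicit y dependence, so ∂L/∂y = 0 and the Euler-Lagrange equation gives
    d/dx( y' / sqrt(1 + (y')^2) ) = 0  ⇒  y' / sqrt(1 + (y')^2) = const.
Hence y' is constant, so y(x) is affine.
Fitting the endpoints (-4, 0) and (7, -5):
    slope m = ((-5) − 0) / (7 − (-4)) = -5/11,
    intercept c = 0 − m·(-4) = -20/11.
Extremal: y(x) = (-5/11) x - 20/11.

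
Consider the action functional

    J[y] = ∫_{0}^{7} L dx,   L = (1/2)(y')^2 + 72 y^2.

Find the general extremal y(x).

The Lagrangian is L = (1/2)(y')^2 + 72 y^2.
∂L/∂y = 144y.
∂L/∂y' = y'.
The Euler-Lagrange equation d/dx(∂L/∂y') − ∂L/∂y = 0 becomes:
    y'' - 144 y = 0
General solution: y(x) = A e^(12x) + B e^(-12x), where A and B are arbitrary constants fixed by the endpoint conditions.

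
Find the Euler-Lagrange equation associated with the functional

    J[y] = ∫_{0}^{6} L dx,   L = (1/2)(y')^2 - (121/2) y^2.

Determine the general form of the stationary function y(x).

The Lagrangian is L = (1/2)(y')^2 - (121/2) y^2.
∂L/∂y = -121y.
∂L/∂y' = y'.
The Euler-Lagrange equation d/dx(∂L/∂y') − ∂L/∂y = 0 becomes:
    y'' + 121 y = 0
General solution: y(x) = A sin(11x) + B cos(11x), where A and B are arbitrary constants fixed by the endpoint conditions.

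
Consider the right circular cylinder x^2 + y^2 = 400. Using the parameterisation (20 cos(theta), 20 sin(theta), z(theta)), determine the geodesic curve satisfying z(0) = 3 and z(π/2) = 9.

Parameterise the cylinder of radius R = 20 as
    r(θ) = (20 cos θ, 20 sin θ, z(θ)).
The arc-length element is
    ds = sqrt(400 + (dz/dθ)^2) dθ,
so the Lagrangian is L = sqrt(400 + z'^2).
L depends on z' only, not on z or θ, so ∂L/∂z = 0 and
    ∂L/∂z' = z' / sqrt(400 + z'^2).
The Euler-Lagrange equation gives
    d/dθ( z' / sqrt(400 + z'^2) ) = 0,
so z' is constant. Integrating once:
    z(θ) = a θ + b,
a helix on the cylinder (a straight line when the cylinder is unrolled). The constants a, b are determined by the endpoint conditions.
With endpoint conditions z(0) = 3 and z(π/2) = 9: from z(0) = b we get b = 3, and a·π/2 + 3 = 9 gives a = 12/π, so
    z(θ) = (12/π) θ + 3.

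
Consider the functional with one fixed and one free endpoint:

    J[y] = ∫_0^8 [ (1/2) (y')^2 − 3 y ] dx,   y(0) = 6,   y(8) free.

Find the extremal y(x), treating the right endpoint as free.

The Lagrangian L = (1/2) (y')^2 − 3 y gives
    ∂L/∂y = −3,   ∂L/∂y' = y'.
Euler-Lagrange: d/dx(y') − (−3) = 0, i.e. y'' + 3 = 0, so
    y(x) = −(3/2) x^2 + C1 x + C2.
Fixed left endpoint y(0) = 6 ⇒ C2 = 6.
The right endpoint x = 8 is free, so the natural (transversality) condition is ∂L/∂y' |_{x=8} = 0, i.e. y'(8) = 0.
Compute y'(x) = −3 x + C1, so y'(8) = −24 + C1 = 0 ⇒ C1 = 24.
Therefore the extremal is
    y(x) = −(3/2) x^2 + 24 x + 6.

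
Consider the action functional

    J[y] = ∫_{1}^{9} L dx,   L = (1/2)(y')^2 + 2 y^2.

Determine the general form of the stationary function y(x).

The Lagrangian is L = (1/2)(y')^2 + 2 y^2.
∂L/∂y = 4y.
∂L/∂y' = y'.
The Euler-Lagrange equation d/dx(∂L/∂y') − ∂L/∂y = 0 becomes:
    y'' - 4 y = 0
General solution: y(x) = A e^(2x) + B e^(-2x), where A and B are arbitrary constants fixed by the endpoint conditions.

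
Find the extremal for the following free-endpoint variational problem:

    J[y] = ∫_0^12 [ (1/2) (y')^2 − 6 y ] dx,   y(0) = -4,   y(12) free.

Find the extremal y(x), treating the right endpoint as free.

The Lagrangian L = (1/2) (y')^2 − 6 y gives
    ∂L/∂y = −6,   ∂L/∂y' = y'.
Euler-Lagrange: d/dx(y') − (−6) = 0, i.e. y'' + 6 = 0, so
    y(x) = −(6/2) x^2 + C1 x + C2.
Fixed left endpoint y(0) = -4 ⇒ C2 = -4.
The right endpoint x = 12 is free, so the natural (transversality) condition is ∂L/∂y' |_{x=12} = 0, i.e. y'(12) = 0.
Compute y'(x) = −6 x + C1, so y'(12) = −72 + C1 = 0 ⇒ C1 = 72.
Therefore the extremal is
    y(x) = −3 x^2 + 72 x − 4.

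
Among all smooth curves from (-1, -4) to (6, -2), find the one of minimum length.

Arc-length functional: J[y] = ∫ sqrt(1 + (y')^2) dx.
Lagrangian L = sqrt(1 + (y')^2) has no explicit y dependence, so ∂L/∂y = 0 and the Euler-Lagrange equation gives
    d/dx( y' / sqrt(1 + (y')^2) ) = 0  ⇒  y' / sqrt(1 + (y')^2) = const.
Hence y' is constant, so y(x) is affine.
Fitting the endpoints (-1, -4) and (6, -2):
    slope m = ((-2) − (-4)) / (6 − (-1)) = 2/7,
    intercept c = (-4) − m·(-1) = -26/7.
Extremal: y(x) = (2/7) x - 26/7.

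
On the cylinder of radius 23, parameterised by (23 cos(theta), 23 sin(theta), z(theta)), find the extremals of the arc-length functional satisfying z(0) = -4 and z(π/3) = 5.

Parameterise the cylinder of radius R = 23 as
    r(θ) = (23 cos θ, 23 sin θ, z(θ)).
The arc-length element is
    ds = sqrt(529 + (dz/dθ)^2) dθ,
so the Lagrangian is L = sqrt(529 + z'^2).
L depends on z' only, not on z or θ, so ∂L/∂z = 0 and
    ∂L/∂z' = z' / sqrt(529 + z'^2).
The Euler-Lagrange equation gives
    d/dθ( z' / sqrt(529 + z'^2) ) = 0,
so z' is constant. Integrating once:
    z(θ) = a θ + b,
a helix on the cylinder (a straight line when the cylinder is unrolled). The constants a, b are determined by the endpoint conditions.
With endpoint conditions z(0) = -4 and z(π/3) = 5: from z(0) = b we get b = -4, and a·π/3 + -4 = 5 gives a = 27/π, so
    z(θ) = (27/π) θ − 4.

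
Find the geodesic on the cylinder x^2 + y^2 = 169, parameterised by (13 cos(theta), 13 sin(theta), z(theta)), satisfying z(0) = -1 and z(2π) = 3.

Parameterise the cylinder of radius R = 13 as
    r(θ) = (13 cos θ, 13 sin θ, z(θ)).
The arc-length element is
    ds = sqrt(169 + (dz/dθ)^2) dθ,
so the Lagrangian is L = sqrt(169 + z'^2).
L depends on z' only, not on z or θ, so ∂L/∂z = 0 and
    ∂L/∂z' = z' / sqrt(169 + z'^2).
The Euler-Lagrange equation gives
    d/dθ( z' / sqrt(169 + z'^2) ) = 0,
so z' is constant. Integrating once:
    z(θ) = a θ + b,
a helix on the cylinder (a straight line when the cylinder is unrolled). The constants a, b are determined by the endpoint conditions.
With endpoint conditions z(0) = -1 and z(2π) = 3: from z(0) = b we get b = -1, and a·2π + -1 = 3 gives a = 2/π, so
    z(θ) = (2/π) θ − 1.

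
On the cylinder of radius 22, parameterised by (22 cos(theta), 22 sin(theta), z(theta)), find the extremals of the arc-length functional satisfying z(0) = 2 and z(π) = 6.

Parameterise the cylinder of radius R = 22 as
    r(θ) = (22 cos θ, 22 sin θ, z(θ)).
The arc-length element is
    ds = sqrt(484 + (dz/dθ)^2) dθ,
so the Lagrangian is L = sqrt(484 + z'^2).
L depends on z' only, not on z or θ, so ∂L/∂z = 0 and
    ∂L/∂z' = z' / sqrt(484 + z'^2).
The Euler-Lagrange equation gives
    d/dθ( z' / sqrt(484 + z'^2) ) = 0,
so z' is constant. Integrating once:
    z(θ) = a θ + b,
a helix on the cylinder (a straight line when the cylinder is unrolled). The constants a, b are determined by the endpoint conditions.
With endpoint conditions z(0) = 2 and z(π) = 6: from z(0) = b we get b = 2, and a·π + 2 = 6 gives a = 4/π, so
    z(θ) = (4/π) θ + 2.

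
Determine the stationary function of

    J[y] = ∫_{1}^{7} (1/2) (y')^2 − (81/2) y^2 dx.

The Lagrangian is L = (1/2) (y')^2 − (81/2) y^2.
Compute ∂L/∂y = -81y, ∂L/∂y' = y'.
The Euler-Lagrange equation d/dx(∂L/∂y') − ∂L/∂y = 0 reduces to
    y'' + 81 y = 0.
Its general solution is
    y(x) = A sin(9x) + B cos(9x),
with A, B fixed by the endpoint conditions.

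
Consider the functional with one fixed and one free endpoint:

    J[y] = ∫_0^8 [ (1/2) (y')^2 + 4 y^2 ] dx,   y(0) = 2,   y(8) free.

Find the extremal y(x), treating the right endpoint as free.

The Lagrangian L = (1/2) (y')^2 + 4 y^2 gives
    ∂L/∂y = 8 y,   ∂L/∂y' = y'.
Euler-Lagrange: y'' − 8 y = 0.
With k = sqrt(8), the general solution is
    y(x) = A cosh(sqrt(8) x) + B sinh(sqrt(8) x).
Fixed left endpoint y(0) = 2 ⇒ A = 2.
The right endpoint x = 8 is free, so the natural (transversality) condition is ∂L/∂y' |_{x=8} = 0, i.e. y'(8) = 0.
Compute y'(x) = A k sinh(k x) + B k cosh(k x), so
    y'(8) = A k sinh(k·8) + B k cosh(k·8) = 0
    ⇒ B = −A tanh(k·8) = − 2 tanh(sqrt(8)·8).
Therefore the extremal is
    y(x) = 2 cosh(sqrt(8) x) − 2 tanh(sqrt(8)·8) sinh(sqrt(8) x).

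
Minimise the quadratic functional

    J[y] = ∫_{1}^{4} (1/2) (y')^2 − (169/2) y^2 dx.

The Lagrangian is L = (1/2) (y')^2 − (169/2) y^2.
Compute ∂L/∂y = -169y, ∂L/∂y' = y'.
The Euler-Lagrange equation d/dx(∂L/∂y') − ∂L/∂y = 0 reduces to
    y'' + 169 y = 0.
Its general solution is
    y(x) = A sin(13x) + B cos(13x),
with A, B fixed by the endpoint conditions.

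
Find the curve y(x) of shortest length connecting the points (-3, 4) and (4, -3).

Arc-length functional: J[y] = ∫ sqrt(1 + (y')^2) dx.
Lagrangian L = sqrt(1 + (y')^2) has no explicit y dependence, so ∂L/∂y = 0 and the Euler-Lagrange equation gives
    d/dx( y' / sqrt(1 + (y')^2) ) = 0  ⇒  y' / sqrt(1 + (y')^2) = const.
Hence y' is constant, so y(x) is affine.
Fitting the endpoints (-3, 4) and (4, -3):
    slope m = ((-3) − 4) / (4 − (-3)) = -1,
    intercept c = 4 − m·(-3) = 1.
Extremal: y(x) = -x + 1.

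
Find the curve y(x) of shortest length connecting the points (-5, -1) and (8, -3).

Arc-length functional: J[y] = ∫ sqrt(1 + (y')^2) dx.
Lagrangian L = sqrt(1 + (y')^2) has no explicit y dependence, so ∂L/∂y = 0 and the Euler-Lagrange equation gives
    d/dx( y' / sqrt(1 + (y')^2) ) = 0  ⇒  y' / sqrt(1 + (y')^2) = const.
Hence y' is constant, so y(x) is affine.
Fitting the endpoints (-5, -1) and (8, -3):
    slope m = ((-3) − (-1)) / (8 − (-5)) = -2/13,
    intercept c = (-1) − m·(-5) = -23/13.
Extremal: y(x) = (-2/13) x - 23/13.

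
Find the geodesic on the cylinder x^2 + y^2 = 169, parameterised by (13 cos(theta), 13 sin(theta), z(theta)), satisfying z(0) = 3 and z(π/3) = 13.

Parameterise the cylinder of radius R = 13 as
    r(θ) = (13 cos θ, 13 sin θ, z(θ)).
The arc-length element is
    ds = sqrt(169 + (dz/dθ)^2) dθ,
so the Lagrangian is L = sqrt(169 + z'^2).
L depends on z' only, not on z or θ, so ∂L/∂z = 0 and
    ∂L/∂z' = z' / sqrt(169 + z'^2).
The Euler-Lagrange equation gives
    d/dθ( z' / sqrt(169 + z'^2) ) = 0,
so z' is constant. Integrating once:
    z(θ) = a θ + b,
a helix on the cylinder (a straight line when the cylinder is unrolled). The constants a, b are determined by the endpoint conditions.
With endpoint conditions z(0) = 3 and z(π/3) = 13: from z(0) = b we get b = 3, and a·π/3 + 3 = 13 gives a = 30/π, so
    z(θ) = (30/π) θ + 3.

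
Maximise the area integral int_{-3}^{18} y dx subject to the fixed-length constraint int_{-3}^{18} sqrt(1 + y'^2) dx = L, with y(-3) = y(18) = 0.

Set up the augmented Lagrangian using a multiplier λ for the length constraint:
    F(y, y') = y − λ sqrt(1 + y'^2).
F has no explicit x dependence, so the Beltrami identity yields a first integral
    F − y' ∂F/∂y' = C.
Compute ∂F/∂y' = −λ y' / sqrt(1 + y'^2). Then
    y − λ sqrt(1 + y'^2) + λ y'^2 / sqrt(1 + y'^2) = C
    ⇒  y − λ / sqrt(1 + y'^2) = C.
Solving for y' and integrating gives
    (x − a)^2 + (y − b)^2 = λ^2,
a circular arc of radius λ. The constants a, b are determined by the endpoint conditions y(-3) = y(18) = 0, and λ is fixed implicitly by the length constraint
    ∫_{-3}^{18} sqrt(1 + y'^2) dx = L.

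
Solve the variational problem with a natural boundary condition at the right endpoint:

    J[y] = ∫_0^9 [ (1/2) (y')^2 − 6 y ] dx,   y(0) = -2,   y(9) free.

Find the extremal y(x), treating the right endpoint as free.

The Lagrangian L = (1/2) (y')^2 − 6 y gives
    ∂L/∂y = −6,   ∂L/∂y' = y'.
Euler-Lagrange: d/dx(y') − (−6) = 0, i.e. y'' + 6 = 0, so
    y(x) = −(6/2) x^2 + C1 x + C2.
Fixed left endpoint y(0) = -2 ⇒ C2 = -2.
The right endpoint x = 9 is free, so the natural (transversality) condition is ∂L/∂y' |_{x=9} = 0, i.e. y'(9) = 0.
Compute y'(x) = −6 x + C1, so y'(9) = −54 + C1 = 0 ⇒ C1 = 54.
Therefore the extremal is
    y(x) = −3 x^2 + 54 x − 2.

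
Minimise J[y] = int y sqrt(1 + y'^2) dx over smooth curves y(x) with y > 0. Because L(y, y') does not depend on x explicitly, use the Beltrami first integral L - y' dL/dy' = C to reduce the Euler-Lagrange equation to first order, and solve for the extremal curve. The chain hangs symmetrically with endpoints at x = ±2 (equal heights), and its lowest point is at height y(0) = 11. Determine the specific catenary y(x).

The Lagrangian L(y, y') = y sqrt(1 + y'^2) has no explicit x dependence, so the Beltrami identity applies:
    L − y' ∂L/∂y' = C.
Compute ∂L/∂y' = y · y' / sqrt(1 + y'^2). Then
    L − y' ∂L/∂y'
    = y sqrt(1 + y'^2) − y · y'^2 / sqrt(1 + y'^2)
    = y (1 + y'^2 − y'^2) / sqrt(1 + y'^2)
    = y / sqrt(1 + y'^2) = C.
Squaring gives y^2 = C^2 (1 + y'^2), i.e.
    y'^2 = y^2 / C^2 − 1.
Separating variables,
    dy / sqrt(y^2 − C^2) = dx / C,
and integrating gives arccosh(y / C) = (x − a)/C, so
    y(x) = C cosh((x − a)/C),
the catenary. The constants C and a are fixed by the two endpoint conditions (and, for the hanging-chain problem, the length constraint selects C).
Now fit the given data. The endpoints x = ±2 are symmetric at equal height, so the catenary is even about its minimum: a = 0 and y(x) = C cosh(x/C). The lowest point is y(0) = C cosh(0) = C, and we are told y(0) = 11, so C = 11. Therefore
    y(x) = 11 cosh(x/11),
and at the endpoints
    y(±2) = 11 cosh(2/11).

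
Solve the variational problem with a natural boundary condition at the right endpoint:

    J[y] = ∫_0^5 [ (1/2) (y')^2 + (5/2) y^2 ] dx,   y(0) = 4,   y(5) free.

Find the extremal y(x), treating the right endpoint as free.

The Lagrangian L = (1/2) (y')^2 + (5/2) y^2 gives
    ∂L/∂y = 5 y,   ∂L/∂y' = y'.
Euler-Lagrange: y'' − 5 y = 0.
With k = sqrt(5), the general solution is
    y(x) = A cosh(sqrt(5) x) + B sinh(sqrt(5) x).
Fixed left endpoint y(0) = 4 ⇒ A = 4.
The right endpoint x = 5 is free, so the natural (transversality) condition is ∂L/∂y' |_{x=5} = 0, i.e. y'(5) = 0.
Compute y'(x) = A k sinh(k x) + B k cosh(k x), so
    y'(5) = A k sinh(k·5) + B k cosh(k·5) = 0
    ⇒ B = −A tanh(k·5) = − 4 tanh(sqrt(5)·5).
Therefore the extremal is
    y(x) = 4 cosh(sqrt(5) x) − 4 tanh(sqrt(5)·5) sinh(sqrt(5) x).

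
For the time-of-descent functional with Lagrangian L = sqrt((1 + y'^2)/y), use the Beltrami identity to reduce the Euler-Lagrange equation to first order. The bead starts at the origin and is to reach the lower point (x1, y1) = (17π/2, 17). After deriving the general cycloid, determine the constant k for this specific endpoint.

The Lagrangian L = sqrt((1 + y'^2) / y) has no explicit x dependence, so the Beltrami identity applies:
    L − y' ∂L/∂y' = C.
Compute ∂L/∂y' = y' / sqrt(y (1 + y'^2)).
Substitute:
    sqrt((1 + y'^2)/y) − y'·y' / sqrt(y (1 + y'^2))
    = (1 + y'^2) / sqrt(y (1 + y'^2)) − y'^2 / sqrt(y (1 + y'^2))
    = 1 / sqrt(y (1 + y'^2)) = C.
Squaring and rearranging gives the first integral
    y (1 + y'^2) = 1/C^2 =: k   (constant).
Solving this first-order ODE by the substitution
    y = (k/2)(1 − cos θ)
yields the cycloid parameterisation
    x(θ) = (k/2)(θ − sin θ),   y(θ) = (k/2)(1 − cos θ).
The constant k is fixed by the endpoint condition.
Now fit the given lower endpoint (x1, y1) = (17π/2, 17). At the bottom of the first arch (θ = π), the parametric equations give
    y(π) = (k/2)(1 − cos π) = k,
    x(π) = (k/2)(π − sin π) = kπ/2.
Matching y(π) = 17 gives k = 17, consistent with x(π) = 17π/2. Therefore the specific cycloid is
    x(θ) = (17/2)(θ − sin θ),   y(θ) = (17/2)(1 − cos θ).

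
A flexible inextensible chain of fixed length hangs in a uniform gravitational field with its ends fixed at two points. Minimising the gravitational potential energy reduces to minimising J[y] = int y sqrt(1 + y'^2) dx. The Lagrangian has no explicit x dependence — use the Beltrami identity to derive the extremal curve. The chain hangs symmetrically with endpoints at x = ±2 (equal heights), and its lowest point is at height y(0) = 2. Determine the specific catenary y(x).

The Lagrangian L(y, y') = y sqrt(1 + y'^2) has no explicit x dependence, so the Beltrami identity applies:
    L − y' ∂L/∂y' = C.
Compute ∂L/∂y' = y · y' / sqrt(1 + y'^2). Then
    L − y' ∂L/∂y'
    = y sqrt(1 + y'^2) − y · y'^2 / sqrt(1 + y'^2)
    = y (1 + y'^2 − y'^2) / sqrt(1 + y'^2)
    = y / sqrt(1 + y'^2) = C.
Squaring gives y^2 = C^2 (1 + y'^2), i.e.
    y'^2 = y^2 / C^2 − 1.
Separating variables,
    dy / sqrt(y^2 − C^2) = dx / C,
and integrating gives arccosh(y / C) = (x − a)/C, so
    y(x) = C cosh((x − a)/C),
the catenary. The constants C and a are fixed by the two endpoint conditions (and, for the hanging-chain problem, the length constraint selects C).
Now fit the given data. The endpoints x = ±2 are symmetric at equal height, so the catenary is even about its minimum: a = 0 and y(x) = C cosh(x/C). The lowest point is y(0) = C cosh(0) = C, and we are told y(0) = 2, so C = 2. Therefore
    y(x) = 2 cosh(x/2),
and at the endpoints
    y(±2) = 2 cosh(2/2).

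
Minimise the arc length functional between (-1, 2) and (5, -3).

Arc-length functional: J[y] = ∫ sqrt(1 + (y')^2) dx.
Lagrangian L = sqrt(1 + (y')^2) has no explicit y dependence, so ∂L/∂y = 0 and the Euler-Lagrange equation gives
    d/dx( y' / sqrt(1 + (y')^2) ) = 0  ⇒  y' / sqrt(1 + (y')^2) = const.
Hence y' is constant, so y(x) is affine.
Fitting the endpoints (-1, 2) and (5, -3):
    slope m = ((-3) − 2) / (5 − (-1)) = -5/6,
    intercept c = 2 − m·(-1) = 7/6.
Extremal: y(x) = (-5/6) x + 7/6.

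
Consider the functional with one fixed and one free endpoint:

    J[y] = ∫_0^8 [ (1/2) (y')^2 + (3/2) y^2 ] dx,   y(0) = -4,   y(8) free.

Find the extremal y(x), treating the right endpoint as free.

The Lagrangian L = (1/2) (y')^2 + (3/2) y^2 gives
    ∂L/∂y = 3 y,   ∂L/∂y' = y'.
Euler-Lagrange: y'' − 3 y = 0.
With k = sqrt(3), the general solution is
    y(x) = A cosh(sqrt(3) x) + B sinh(sqrt(3) x).
Fixed left endpoint y(0) = -4 ⇒ A = -4.
The right endpoint x = 8 is free, so the natural (transversality) condition is ∂L/∂y' |_{x=8} = 0, i.e. y'(8) = 0.
Compute y'(x) = A k sinh(k x) + B k cosh(k x), so
    y'(8) = A k sinh(k·8) + B k cosh(k·8) = 0
    ⇒ B = −A tanh(k·8) = 4 tanh(sqrt(3)·8).
Therefore the extremal is
    y(x) = −4 cosh(sqrt(3) x) + 4 tanh(sqrt(3)·8) sinh(sqrt(3) x).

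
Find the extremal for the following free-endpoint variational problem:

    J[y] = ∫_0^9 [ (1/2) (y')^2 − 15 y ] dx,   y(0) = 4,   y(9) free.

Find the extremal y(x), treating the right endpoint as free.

The Lagrangian L = (1/2) (y')^2 − 15 y gives
    ∂L/∂y = −15,   ∂L/∂y' = y'.
Euler-Lagrange: d/dx(y') − (−15) = 0, i.e. y'' + 15 = 0, so
    y(x) = −(15/2) x^2 + C1 x + C2.
Fixed left endpoint y(0) = 4 ⇒ C2 = 4.
The right endpoint x = 9 is free, so the natural (transversality) condition is ∂L/∂y' |_{x=9} = 0, i.e. y'(9) = 0.
Compute y'(x) = −15 x + C1, so y'(9) = −135 + C1 = 0 ⇒ C1 = 135.
Therefore the extremal is
    y(x) = −(15/2) x^2 + 135 x + 4.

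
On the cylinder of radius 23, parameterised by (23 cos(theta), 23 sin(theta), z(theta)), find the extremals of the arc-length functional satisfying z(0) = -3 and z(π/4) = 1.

Parameterise the cylinder of radius R = 23 as
    r(θ) = (23 cos θ, 23 sin θ, z(θ)).
The arc-length element is
    ds = sqrt(529 + (dz/dθ)^2) dθ,
so the Lagrangian is L = sqrt(529 + z'^2).
L depends on z' only, not on z or θ, so ∂L/∂z = 0 and
    ∂L/∂z' = z' / sqrt(529 + z'^2).
The Euler-Lagrange equation gives
    d/dθ( z' / sqrt(529 + z'^2) ) = 0,
so z' is constant. Integrating once:
    z(θ) = a θ + b,
a helix on the cylinder (a straight line when the cylinder is unrolled). The constants a, b are determined by the endpoint conditions.
With endpoint conditions z(0) = -3 and z(π/4) = 1: from z(0) = b we get b = -3, and a·π/4 + -3 = 1 gives a = 16/π, so
    z(θ) = (16/π) θ − 3.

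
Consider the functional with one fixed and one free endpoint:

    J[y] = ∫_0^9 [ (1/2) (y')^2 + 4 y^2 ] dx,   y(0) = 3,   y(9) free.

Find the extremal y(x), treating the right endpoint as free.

The Lagrangian L = (1/2) (y')^2 + 4 y^2 gives
    ∂L/∂y = 8 y,   ∂L/∂y' = y'.
Euler-Lagrange: y'' − 8 y = 0.
With k = sqrt(8), the general solution is
    y(x) = A cosh(sqrt(8) x) + B sinh(sqrt(8) x).
Fixed left endpoint y(0) = 3 ⇒ A = 3.
The right endpoint x = 9 is free, so the natural (transversality) condition is ∂L/∂y' |_{x=9} = 0, i.e. y'(9) = 0.
Compute y'(x) = A k sinh(k x) + B k cosh(k x), so
    y'(9) = A k sinh(k·9) + B k cosh(k·9) = 0
    ⇒ B = −A tanh(k·9) = − 3 tanh(sqrt(8)·9).
Therefore the extremal is
    y(x) = 3 cosh(sqrt(8) x) − 3 tanh(sqrt(8)·9) sinh(sqrt(8) x).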